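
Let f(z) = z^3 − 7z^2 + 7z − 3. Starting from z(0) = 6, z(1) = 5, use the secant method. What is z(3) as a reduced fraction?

947/160

f(6) = 3, f(5) = −18. z(2) = 5 − (−18)·(5 − 6)/((−18) − 3) = 41/7.
f(5) = −18, f(41/7) = −414/343. z(3) = (41/7) − (−414/343)·((41/7) − 5)/((−414/343) − (−18)) = 947/160.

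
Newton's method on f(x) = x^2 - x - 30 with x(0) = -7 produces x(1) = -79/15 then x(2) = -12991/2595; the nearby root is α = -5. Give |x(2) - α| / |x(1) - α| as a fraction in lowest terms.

x(1) - α = -79/15 - (-5) = -79/15 + 5 = -4/15, so |x(1) - α| = 4/15.
x(2) - α = -12991/2595 - (-5) = -12991/2595 + 5 = -16/2595, so |x(2) - α| = 16/2595.
Ratio = (16/2595) / (4/15) = 4/173.

4/173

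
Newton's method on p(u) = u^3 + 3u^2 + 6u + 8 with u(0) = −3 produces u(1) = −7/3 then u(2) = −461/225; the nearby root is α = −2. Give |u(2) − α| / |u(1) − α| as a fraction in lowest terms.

u(1) − α = −7/3 − (−2) = −7/3 + 2 = −1/3, so |u(1) − α| = 1/3.
u(2) − α = −461/225 − (−2) = −461/225 + 2 = −11/225, so |u(2) − α| = 11/225.
Ratio = (11/225) / (1/3) = 11/75.

11/75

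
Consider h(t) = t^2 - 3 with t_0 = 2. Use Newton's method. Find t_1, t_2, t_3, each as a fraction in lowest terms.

t_1 = 7/4, t_2 = 97/56, t_3 = 18817/10864

h'(t) = 2t.
h(2) = 1, h'(2) = 4, so t_1 = 2 - 1/4 = 7/4.
h(7/4) = 1/16, h'(7/4) = 7/2, so t_2 = (7/4) - (1/16)/(7/2) = 97/56.
h(97/56) = 1/3136, h'(97/56) = 97/28, so t_3 = (97/56) - (1/3136)/(97/28) = 18817/10864.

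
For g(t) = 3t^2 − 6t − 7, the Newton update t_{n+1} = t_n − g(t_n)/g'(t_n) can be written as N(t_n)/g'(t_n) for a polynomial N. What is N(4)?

g'(t) = 6t − 6.
N(t) = t·g'(t) − g(t) = t·(6t − 6) − (3t^2 − 6t − 7) = 3t^2 + 7.
N(4) = 55.

55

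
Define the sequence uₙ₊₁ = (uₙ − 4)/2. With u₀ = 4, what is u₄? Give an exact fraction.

u₁ = (4 − 4)/2 = 0.
u₂ = (0 − 4)/2 = −2.
u₃ = ((−2) − 4)/2 = −3.
u₄ = ((−3) − 4)/2 = −7/2.

−7/2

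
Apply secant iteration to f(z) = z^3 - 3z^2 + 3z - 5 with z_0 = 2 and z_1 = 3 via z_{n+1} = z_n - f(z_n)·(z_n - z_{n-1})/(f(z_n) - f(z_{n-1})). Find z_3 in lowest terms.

f(2) = -3, f(3) = 4. z_2 = 3 - 4·(3 - 2)/(4 - (-3)) = 17/7.
f(3) = 4, f(17/7) = -372/343. z_3 = (17/7) - (-372/343)·((17/7) - 3)/((-372/343) - 4) = 278/109.

278/109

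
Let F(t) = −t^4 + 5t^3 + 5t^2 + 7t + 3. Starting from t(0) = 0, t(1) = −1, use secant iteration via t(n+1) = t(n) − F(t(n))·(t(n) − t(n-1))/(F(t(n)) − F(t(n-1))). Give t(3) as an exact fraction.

−2187/4747

F(0) = 3, F(−1) = −5. t(2) = (−1) − (−5)·((−1) − 0)/((−5) − 3) = −3/8.
F(−1) = −5, F(−3/8) = 3255/4096. t(3) = (−3/8) − (3255/4096)·((−3/8) − (−1))/((3255/4096) − (−5)) = −2187/4747.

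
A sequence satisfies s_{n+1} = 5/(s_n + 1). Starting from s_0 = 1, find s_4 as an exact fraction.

85/52

s_1 = 5/(1 + 1) = 5/2.
s_2 = 5/(5/2 + 1) = 10/7.
s_3 = 5/(10/7 + 1) = 35/17.
s_4 = 5/(35/17 + 1) = 85/52.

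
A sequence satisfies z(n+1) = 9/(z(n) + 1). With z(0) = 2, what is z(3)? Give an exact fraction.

z(1) = 9/(2 + 1) = 3.
z(2) = 9/(3 + 1) = 9/4.
z(3) = 9/(9/4 + 1) = 36/13.

36/13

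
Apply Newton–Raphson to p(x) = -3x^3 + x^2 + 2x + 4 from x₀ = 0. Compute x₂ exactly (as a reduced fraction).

p'(x) = -9x^2 + 2x + 2.
p(0) = 4, p'(0) = 2, so x₁ = 0 - 4/2 = -2.
p(-2) = 28, p'(-2) = -38, so x₂ = (-2) - 28/(-38) = -24/19.

-24/19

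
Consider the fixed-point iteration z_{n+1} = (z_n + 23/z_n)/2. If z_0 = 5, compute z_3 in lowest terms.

z_1 = (5 + 23/5)/2 = 24/5.
z_2 = (24/5 + 23/(24/5))/2 = 1151/240.
z_3 = (1151/240 + 23/(1151/240))/2 = 2649601/552480.

2649601/552480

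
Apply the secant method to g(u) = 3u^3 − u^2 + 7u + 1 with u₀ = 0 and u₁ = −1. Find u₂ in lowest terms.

g(0) = 1, g(−1) = −10. u₂ = (−1) − (−10)·((−1) − 0)/((−10) − 1) = −1/11.

−1/11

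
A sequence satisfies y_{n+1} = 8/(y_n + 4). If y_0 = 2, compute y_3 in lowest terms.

y_1 = 8/(2 + 4) = 4/3.
y_2 = 8/(4/3 + 4) = 3/2.
y_3 = 8/(3/2 + 4) = 16/11.

16/11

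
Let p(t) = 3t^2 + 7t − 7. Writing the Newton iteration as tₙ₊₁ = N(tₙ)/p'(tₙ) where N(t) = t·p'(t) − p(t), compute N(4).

55

p'(t) = 6t + 7.
N(t) = t·p'(t) − p(t) = t·(6t + 7) − (3t^2 + 7t − 7) = 3t^2 + 7.
N(4) = 55.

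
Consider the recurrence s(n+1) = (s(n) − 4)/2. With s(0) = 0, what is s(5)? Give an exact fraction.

s(1) = (0 − 4)/2 = −2.
s(2) = ((−2) − 4)/2 = −3.
s(3) = ((−3) − 4)/2 = −7/2.
s(4) = ((−7/2) − 4)/2 = −15/4.
s(5) = ((−15/4) − 4)/2 = −31/8.

−31/8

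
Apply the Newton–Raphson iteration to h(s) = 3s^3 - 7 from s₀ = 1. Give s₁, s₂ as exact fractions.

s₁ = 13/9, s₂ = 6095/4563

h'(s) = 9s^2.
h(1) = -4, h'(1) = 9, so s₁ = 1 - (-4)/9 = 13/9.
h(13/9) = 496/243, h'(13/9) = 169/9, so s₂ = (13/9) - (496/243)/(169/9) = 6095/4563.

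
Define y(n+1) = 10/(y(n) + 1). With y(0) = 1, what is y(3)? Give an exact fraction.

15/4

y(1) = 10/(1 + 1) = 5.
y(2) = 10/(5 + 1) = 5/3.
y(3) = 10/(5/3 + 1) = 15/4.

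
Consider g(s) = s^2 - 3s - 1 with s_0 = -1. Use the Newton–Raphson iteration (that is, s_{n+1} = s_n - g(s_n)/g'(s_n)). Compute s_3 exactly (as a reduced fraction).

-9866/32585

g'(s) = 2s - 3.
g(-1) = 3, g'(-1) = -5, so s_1 = (-1) - 3/(-5) = -2/5.
g(-2/5) = 9/25, g'(-2/5) = -19/5, so s_2 = (-2/5) - (9/25)/(-19/5) = -29/95.
g(-29/95) = 81/9025, g'(-29/95) = -343/95, so s_3 = (-29/95) - (81/9025)/(-343/95) = -9866/32585.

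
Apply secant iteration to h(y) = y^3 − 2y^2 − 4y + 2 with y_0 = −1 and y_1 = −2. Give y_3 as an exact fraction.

−73/50

h(−1) = 3, h(−2) = −6. y_2 = (−2) − (−6)·((−2) − (−1))/((−6) − 3) = −4/3.
h(−2) = −6, h(−4/3) = 38/27. y_3 = (−4/3) − (38/27)·((−4/3) − (−2))/((38/27) − (−6)) = −73/50.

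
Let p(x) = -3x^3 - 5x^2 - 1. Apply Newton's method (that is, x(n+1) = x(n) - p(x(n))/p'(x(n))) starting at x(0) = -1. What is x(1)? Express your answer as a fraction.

2

p'(x) = -9x^2 - 10x.
p(-1) = -3, p'(-1) = 1, so x(1) = (-1) - (-3)/1 = 2.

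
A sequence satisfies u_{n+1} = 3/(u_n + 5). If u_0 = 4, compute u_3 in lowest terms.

48/89

u_1 = 3/(4 + 5) = 1/3.
u_2 = 3/(1/3 + 5) = 9/16.
u_3 = 3/(9/16 + 5) = 48/89.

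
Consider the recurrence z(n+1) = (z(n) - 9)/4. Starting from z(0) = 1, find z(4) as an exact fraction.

-191/64

z(1) = (1 - 9)/4 = -2.
z(2) = ((-2) - 9)/4 = -11/4.
z(3) = ((-11/4) - 9)/4 = -47/16.
z(4) = ((-47/16) - 9)/4 = -191/64.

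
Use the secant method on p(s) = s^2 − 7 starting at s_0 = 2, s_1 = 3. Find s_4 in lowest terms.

p(2) = −3, p(3) = 2. s_2 = 3 − 2·(3 − 2)/(2 − (−3)) = 13/5.
p(3) = 2, p(13/5) = −6/25. s_3 = (13/5) − (−6/25)·((13/5) − 3)/((−6/25) − 2) = 37/14.
p(13/5) = −6/25, p(37/14) = −3/196. s_4 = (37/14) − (−3/196)·((37/14) − (13/5))/((−3/196) − (−6/25)) = 971/367.

971/367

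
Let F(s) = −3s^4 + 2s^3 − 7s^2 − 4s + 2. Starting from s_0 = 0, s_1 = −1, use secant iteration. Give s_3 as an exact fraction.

F(0) = 2, F(−1) = −6. s_2 = (−1) − (−6)·((−1) − 0)/((−6) − 2) = −1/4.
F(−1) = −6, F(−1/4) = 645/256. s_3 = (−1/4) − (645/256)·((−1/4) − (−1))/((645/256) − (−6)) = −343/727.

−343/727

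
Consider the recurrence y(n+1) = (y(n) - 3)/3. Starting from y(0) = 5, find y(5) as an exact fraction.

-358/243

y(1) = (5 - 3)/3 = 2/3.
y(2) = ((2/3) - 3)/3 = -7/9.
y(3) = ((-7/9) - 3)/3 = -34/27.
y(4) = ((-34/27) - 3)/3 = -115/81.
y(5) = ((-115/81) - 3)/3 = -358/243.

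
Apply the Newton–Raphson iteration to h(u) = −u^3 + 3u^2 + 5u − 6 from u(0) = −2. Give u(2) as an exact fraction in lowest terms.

h'(u) = −3u^2 + 6u + 5.
h(−2) = 4, h'(−2) = −19, so u(1) = (−2) − 4/(−19) = −34/19.
h(−34/19) = 2672/6859, h'(−34/19) = −5539/361, so u(2) = (−34/19) − (2672/6859)/(−5539/361) = −185654/105241.

−185654/105241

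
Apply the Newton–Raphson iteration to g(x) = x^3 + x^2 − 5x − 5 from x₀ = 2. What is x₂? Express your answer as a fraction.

g'(x) = 3x^2 + 2x − 5.
g(2) = −3, g'(2) = 11, so x₁ = 2 − (−3)/11 = 25/11.
g(25/11) = 720/1331, g'(25/11) = 1820/121, so x₂ = (25/11) − (720/1331)/(1820/121) = 2239/1001.

2239/1001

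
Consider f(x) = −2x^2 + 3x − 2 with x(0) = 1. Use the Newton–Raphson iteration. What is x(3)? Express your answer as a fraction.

f'(x) = −4x + 3.
f(1) = −1, f'(1) = −1, so x(1) = 1 − (−1)/(−1) = 0.
f(0) = −2, f'(0) = 3, so x(2) = 0 − (−2)/3 = 2/3.
f(2/3) = −8/9, f'(2/3) = 1/3, so x(3) = (2/3) − (−8/9)/(1/3) = 10/3.

10/3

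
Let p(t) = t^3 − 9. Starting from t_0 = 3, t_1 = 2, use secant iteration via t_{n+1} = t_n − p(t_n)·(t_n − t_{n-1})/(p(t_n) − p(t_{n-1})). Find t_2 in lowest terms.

p(3) = 18, p(2) = −1. t_2 = 2 − (−1)·(2 − 3)/((−1) − 18) = 39/19.

39/19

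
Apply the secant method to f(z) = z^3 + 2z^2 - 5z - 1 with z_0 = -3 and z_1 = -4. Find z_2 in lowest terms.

-59/18

f(-3) = 5, f(-4) = -13. z_2 = (-4) - (-13)·((-4) - (-3))/((-13) - 5) = -59/18.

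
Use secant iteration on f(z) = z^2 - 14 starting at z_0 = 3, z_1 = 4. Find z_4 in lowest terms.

f(3) = -5, f(4) = 2. z_2 = 4 - 2·(4 - 3)/(2 - (-5)) = 26/7.
f(4) = 2, f(26/7) = -10/49. z_3 = (26/7) - (-10/49)·((26/7) - 4)/((-10/49) - 2) = 101/27.
f(26/7) = -10/49, f(101/27) = -5/729. z_4 = (101/27) - (-5/729)·((101/27) - (26/7))/((-5/729) - (-10/49)) = 5272/1409.

5272/1409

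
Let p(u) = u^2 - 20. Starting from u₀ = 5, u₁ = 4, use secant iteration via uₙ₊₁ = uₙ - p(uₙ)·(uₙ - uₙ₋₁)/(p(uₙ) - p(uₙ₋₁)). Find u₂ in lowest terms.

p(5) = 5, p(4) = -4. u₂ = 4 - (-4)·(4 - 5)/((-4) - 5) = 40/9.

40/9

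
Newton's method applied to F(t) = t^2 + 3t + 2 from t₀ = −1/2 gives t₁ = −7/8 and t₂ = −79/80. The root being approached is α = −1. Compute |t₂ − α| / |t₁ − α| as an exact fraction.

t₁ − α = −7/8 − (−1) = −7/8 + 1 = 1/8, so |t₁ − α| = 1/8.
t₂ − α = −79/80 − (−1) = −79/80 + 1 = 1/80, so |t₂ − α| = 1/80.
Ratio = (1/80) / (1/8) = 1/10.

1/10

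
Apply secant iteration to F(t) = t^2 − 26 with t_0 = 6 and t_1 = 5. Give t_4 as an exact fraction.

31721/6221

F(6) = 10, F(5) = −1. t_2 = 5 − (−1)·(5 − 6)/((−1) − 10) = 56/11.
F(5) = −1, F(56/11) = −10/121. t_3 = (56/11) − (−10/121)·((56/11) − 5)/((−10/121) − (−1)) = 566/111.
F(56/11) = −10/121, F(566/111) = 10/12321. t_4 = (566/111) − (10/12321)·((566/111) − (56/11))/((10/12321) − (−10/121)) = 31721/6221.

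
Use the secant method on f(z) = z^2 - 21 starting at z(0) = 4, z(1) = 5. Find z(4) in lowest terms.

4051/884

f(4) = -5, f(5) = 4. z(2) = 5 - 4·(5 - 4)/(4 - (-5)) = 41/9.
f(5) = 4, f(41/9) = -20/81. z(3) = (41/9) - (-20/81)·((41/9) - 5)/((-20/81) - 4) = 197/43.
f(41/9) = -20/81, f(197/43) = -20/1849. z(4) = (197/43) - (-20/1849)·((197/43) - (41/9))/((-20/1849) - (-20/81)) = 4051/884.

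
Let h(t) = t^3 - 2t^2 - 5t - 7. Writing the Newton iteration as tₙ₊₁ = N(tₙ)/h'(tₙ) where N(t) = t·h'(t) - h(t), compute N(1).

h'(t) = 3t^2 - 4t - 5.
N(t) = t·h'(t) - h(t) = t·(3t^2 - 4t - 5) - (t^3 - 2t^2 - 5t - 7) = 2t^3 - 2t^2 + 7.
N(1) = 7.

7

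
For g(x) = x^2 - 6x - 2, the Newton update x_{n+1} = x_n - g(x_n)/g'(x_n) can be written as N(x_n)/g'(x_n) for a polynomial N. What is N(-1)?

3

g'(x) = 2x - 6.
N(x) = x·g'(x) - g(x) = x·(2x - 6) - (x^2 - 6x - 2) = x^2 + 2.
N(-1) = 3.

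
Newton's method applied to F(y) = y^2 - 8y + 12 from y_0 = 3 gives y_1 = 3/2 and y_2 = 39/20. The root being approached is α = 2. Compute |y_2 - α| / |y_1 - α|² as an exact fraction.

y_1 - α = 3/2 - 2 = -1/2, so |y_1 - α| = 1/2.
y_2 - α = 39/20 - 2 = -1/20, so |y_2 - α| = 1/20.
|y_1 - α|² = 1/4.
Ratio = (1/20) / (1/4) = 1/5.

1/5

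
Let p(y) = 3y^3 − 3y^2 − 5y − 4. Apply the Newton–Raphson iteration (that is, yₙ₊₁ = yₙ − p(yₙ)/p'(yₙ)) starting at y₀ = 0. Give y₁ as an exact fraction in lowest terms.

−4/5

p'(y) = 9y^2 − 6y − 5.
p(0) = −4, p'(0) = −5, so y₁ = 0 − (−4)/(−5) = −4/5.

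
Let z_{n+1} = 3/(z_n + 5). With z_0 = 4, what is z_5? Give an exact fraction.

z_1 = 3/(4 + 5) = 1/3.
z_2 = 3/(1/3 + 5) = 9/16.
z_3 = 3/(9/16 + 5) = 48/89.
z_4 = 3/(48/89 + 5) = 267/493.
z_5 = 3/(267/493 + 5) = 1479/2732.

1479/2732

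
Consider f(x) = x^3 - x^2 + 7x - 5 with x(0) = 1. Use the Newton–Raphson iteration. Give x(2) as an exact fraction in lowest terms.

f'(x) = 3x^2 - 2x + 7.
f(1) = 2, f'(1) = 8, so x(1) = 1 - 2/8 = 3/4.
f(3/4) = 7/64, f'(3/4) = 115/16, so x(2) = (3/4) - (7/64)/(115/16) = 169/230.

169/230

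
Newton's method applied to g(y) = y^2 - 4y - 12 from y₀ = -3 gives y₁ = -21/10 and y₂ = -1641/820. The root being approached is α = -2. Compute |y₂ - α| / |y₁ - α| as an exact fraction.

1/82

y₁ - α = -21/10 - (-2) = -21/10 + 2 = -1/10, so |y₁ - α| = 1/10.
y₂ - α = -1641/820 - (-2) = -1641/820 + 2 = -1/820, so |y₂ - α| = 1/820.
Ratio = (1/820) / (1/10) = 1/82.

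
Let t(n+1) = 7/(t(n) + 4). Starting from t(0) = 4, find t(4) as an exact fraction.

1484/1121

t(1) = 7/(4 + 4) = 7/8.
t(2) = 7/(7/8 + 4) = 56/39.
t(3) = 7/(56/39 + 4) = 273/212.
t(4) = 7/(273/212 + 4) = 1484/1121.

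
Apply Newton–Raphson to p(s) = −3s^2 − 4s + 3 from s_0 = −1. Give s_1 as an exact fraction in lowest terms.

−3

p'(s) = −6s − 4.
p(−1) = 4, p'(−1) = 2, so s_1 = (−1) − 4/2 = −3.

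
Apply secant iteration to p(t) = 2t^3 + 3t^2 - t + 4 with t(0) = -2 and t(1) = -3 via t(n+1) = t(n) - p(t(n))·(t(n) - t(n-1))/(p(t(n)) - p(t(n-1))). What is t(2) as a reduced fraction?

-23/11

p(-2) = 2, p(-3) = -20. t(2) = (-3) - (-20)·((-3) - (-2))/((-20) - 2) = -23/11.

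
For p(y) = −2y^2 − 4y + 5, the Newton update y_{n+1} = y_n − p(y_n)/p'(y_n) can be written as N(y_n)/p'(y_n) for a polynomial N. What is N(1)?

−7

p'(y) = −4y − 4.
N(y) = y·p'(y) − p(y) = y·(−4y − 4) − (−2y^2 − 4y + 5) = −2y^2 − 5.
N(1) = −7.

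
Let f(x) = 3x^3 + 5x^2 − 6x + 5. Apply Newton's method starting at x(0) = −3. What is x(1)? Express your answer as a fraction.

f'(x) = 9x^2 + 10x − 6.
f(−3) = −13, f'(−3) = 45, so x(1) = (−3) − (−13)/45 = −122/45.

−122/45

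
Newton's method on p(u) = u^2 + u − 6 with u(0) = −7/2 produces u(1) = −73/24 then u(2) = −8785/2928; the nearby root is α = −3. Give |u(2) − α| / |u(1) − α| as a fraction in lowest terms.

1/122

u(1) − α = −73/24 − (−3) = −73/24 + 3 = −1/24, so |u(1) − α| = 1/24.
u(2) − α = −8785/2928 − (−3) = −8785/2928 + 3 = −1/2928, so |u(2) − α| = 1/2928.
Ratio = (1/2928) / (1/24) = 1/122.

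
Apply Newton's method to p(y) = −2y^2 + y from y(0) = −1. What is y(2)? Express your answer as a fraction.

p'(y) = −4y + 1.
p(−1) = −3, p'(−1) = 5, so y(1) = (−1) − (−3)/5 = −2/5.
p(−2/5) = −18/25, p'(−2/5) = 13/5, so y(2) = (−2/5) − (−18/25)/(13/5) = −8/65.

−8/65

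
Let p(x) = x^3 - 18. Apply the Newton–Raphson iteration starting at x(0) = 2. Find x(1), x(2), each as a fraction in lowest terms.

x(1) = 17/6, x(2) = 6857/2601

p'(x) = 3x^2.
p(2) = -10, p'(2) = 12, so x(1) = 2 - (-10)/12 = 17/6.
p(17/6) = 1025/216, p'(17/6) = 289/12, so x(2) = (17/6) - (1025/216)/(289/12) = 6857/2601.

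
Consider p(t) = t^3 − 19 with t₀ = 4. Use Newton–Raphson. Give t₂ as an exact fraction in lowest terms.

52187/19208

p'(t) = 3t^2.
p(4) = 45, p'(4) = 48, so t₁ = 4 − 45/48 = 49/16.
p(49/16) = 39825/4096, p'(49/16) = 7203/256, so t₂ = (49/16) − (39825/4096)/(7203/256) = 52187/19208.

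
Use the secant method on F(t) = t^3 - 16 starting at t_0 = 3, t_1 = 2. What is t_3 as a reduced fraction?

3376/1327

F(3) = 11, F(2) = -8. t_2 = 2 - (-8)·(2 - 3)/((-8) - 11) = 46/19.
F(2) = -8, F(46/19) = -12408/6859. t_3 = (46/19) - (-12408/6859)·((46/19) - 2)/((-12408/6859) - (-8)) = 3376/1327.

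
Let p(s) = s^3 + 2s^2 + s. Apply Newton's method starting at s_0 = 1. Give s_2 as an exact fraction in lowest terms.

p'(s) = 3s^2 + 4s + 1.
p(1) = 4, p'(1) = 8, so s_1 = 1 − 4/8 = 1/2.
p(1/2) = 9/8, p'(1/2) = 15/4, so s_2 = (1/2) − (9/8)/(15/4) = 1/5.

1/5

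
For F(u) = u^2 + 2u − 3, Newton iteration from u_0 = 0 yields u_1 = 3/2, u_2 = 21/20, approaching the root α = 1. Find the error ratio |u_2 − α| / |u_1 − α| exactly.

1/10

u_1 − α = 3/2 − 1 = 1/2, so |u_1 − α| = 1/2.
u_2 − α = 21/20 − 1 = 1/20, so |u_2 − α| = 1/20.
Ratio = (1/20) / (1/2) = 1/10.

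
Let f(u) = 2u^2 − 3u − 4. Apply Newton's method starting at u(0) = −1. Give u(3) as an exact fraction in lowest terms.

−540548/635355

f'(u) = 4u − 3.
f(−1) = 1, f'(−1) = −7, so u(1) = (−1) − 1/(−7) = −6/7.
f(−6/7) = 2/49, f'(−6/7) = −45/7, so u(2) = (−6/7) − (2/49)/(−45/7) = −268/315.
f(−268/315) = 8/99225, f'(−268/315) = −2017/315, so u(3) = (−268/315) − (8/99225)/(−2017/315) = −540548/635355.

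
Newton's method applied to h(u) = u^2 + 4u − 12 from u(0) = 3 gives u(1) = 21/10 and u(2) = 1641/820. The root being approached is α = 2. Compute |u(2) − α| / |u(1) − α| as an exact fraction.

1/82

u(1) − α = 21/10 − 2 = 1/10, so |u(1) − α| = 1/10.
u(2) − α = 1641/820 − 2 = 1/820, so |u(2) − α| = 1/820.
Ratio = (1/820) / (1/10) = 1/82.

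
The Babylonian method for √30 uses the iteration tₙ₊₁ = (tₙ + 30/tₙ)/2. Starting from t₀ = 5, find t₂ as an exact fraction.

241/44

t₁ = (5 + 30/5)/2 = 11/2.
t₂ = (11/2 + 30/(11/2))/2 = 241/44.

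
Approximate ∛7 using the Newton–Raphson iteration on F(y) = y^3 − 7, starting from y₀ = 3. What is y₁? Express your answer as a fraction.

61/27

F'(y) = 3y^2.
F(3) = 20, F'(3) = 27, so y₁ = 3 − 20/27 = 61/27.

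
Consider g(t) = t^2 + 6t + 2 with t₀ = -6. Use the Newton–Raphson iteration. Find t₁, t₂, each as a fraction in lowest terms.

t₁ = -17/3, t₂ = -271/48

g'(t) = 2t + 6.
g(-6) = 2, g'(-6) = -6, so t₁ = (-6) - 2/(-6) = -17/3.
g(-17/3) = 1/9, g'(-17/3) = -16/3, so t₂ = (-17/3) - (1/9)/(-16/3) = -271/48.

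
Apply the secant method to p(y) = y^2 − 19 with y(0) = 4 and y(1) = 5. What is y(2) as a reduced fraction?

p(4) = −3, p(5) = 6. y(2) = 5 − 6·(5 − 4)/(6 − (−3)) = 13/3.

13/3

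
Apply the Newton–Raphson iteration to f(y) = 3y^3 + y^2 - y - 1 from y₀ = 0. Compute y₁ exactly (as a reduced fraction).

f'(y) = 9y^2 + 2y - 1.
f(0) = -1, f'(0) = -1, so y₁ = 0 - (-1)/(-1) = -1.

-1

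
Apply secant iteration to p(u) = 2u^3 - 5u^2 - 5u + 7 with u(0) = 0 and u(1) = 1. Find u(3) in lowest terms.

p(0) = 7, p(1) = -1. u(2) = 1 - (-1)·(1 - 0)/((-1) - 7) = 7/8.
p(1) = -1, p(7/8) = 35/256. u(3) = (7/8) - (35/256)·((7/8) - 1)/((35/256) - (-1)) = 259/291.

259/291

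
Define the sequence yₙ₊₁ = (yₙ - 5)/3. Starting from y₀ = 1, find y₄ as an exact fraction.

-199/81

y₁ = (1 - 5)/3 = -4/3.
y₂ = ((-4/3) - 5)/3 = -19/9.
y₃ = ((-19/9) - 5)/3 = -64/27.
y₄ = ((-64/27) - 5)/3 = -199/81.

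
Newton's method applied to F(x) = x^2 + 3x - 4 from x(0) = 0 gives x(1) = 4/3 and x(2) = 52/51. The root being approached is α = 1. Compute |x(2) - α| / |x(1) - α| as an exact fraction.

x(1) - α = 4/3 - 1 = 1/3, so |x(1) - α| = 1/3.
x(2) - α = 52/51 - 1 = 1/51, so |x(2) - α| = 1/51.
Ratio = (1/51) / (1/3) = 1/17.

1/17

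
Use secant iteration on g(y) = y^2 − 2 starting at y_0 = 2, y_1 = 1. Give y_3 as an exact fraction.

g(2) = 2, g(1) = −1. y_2 = 1 − (−1)·(1 − 2)/((−1) − 2) = 4/3.
g(1) = −1, g(4/3) = −2/9. y_3 = (4/3) − (−2/9)·((4/3) − 1)/((−2/9) − (−1)) = 10/7.

10/7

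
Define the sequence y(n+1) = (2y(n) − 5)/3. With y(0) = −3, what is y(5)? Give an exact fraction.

−1151/243

y(1) = (2·(−3) − 5)/3 = −11/3.
y(2) = (2·(−11/3) − 5)/3 = −37/9.
y(3) = (2·(−37/9) − 5)/3 = −119/27.
y(4) = (2·(−119/27) − 5)/3 = −373/81.
y(5) = (2·(−373/81) − 5)/3 = −1151/243.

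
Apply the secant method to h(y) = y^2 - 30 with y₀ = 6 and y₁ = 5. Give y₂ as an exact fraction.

h(6) = 6, h(5) = -5. y₂ = 5 - (-5)·(5 - 6)/((-5) - 6) = 60/11.

60/11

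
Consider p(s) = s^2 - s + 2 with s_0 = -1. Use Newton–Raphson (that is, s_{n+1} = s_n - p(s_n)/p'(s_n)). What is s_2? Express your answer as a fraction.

p'(s) = 2s - 1.
p(-1) = 4, p'(-1) = -3, so s_1 = (-1) - 4/(-3) = 1/3.
p(1/3) = 16/9, p'(1/3) = -1/3, so s_2 = (1/3) - (16/9)/(-1/3) = 17/3.

17/3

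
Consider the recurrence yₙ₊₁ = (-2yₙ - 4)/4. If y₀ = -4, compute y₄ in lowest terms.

y₁ = (-2·(-4) - 4)/4 = 1.
y₂ = (-2·1 - 4)/4 = -3/2.
y₃ = (-2·(-3/2) - 4)/4 = -1/4.
y₄ = (-2·(-1/4) - 4)/4 = -7/8.

-7/8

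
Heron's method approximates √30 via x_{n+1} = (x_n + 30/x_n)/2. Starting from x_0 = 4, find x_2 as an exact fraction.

1009/184

x_1 = (4 + 30/4)/2 = 23/4.
x_2 = (23/4 + 30/(23/4))/2 = 1009/184.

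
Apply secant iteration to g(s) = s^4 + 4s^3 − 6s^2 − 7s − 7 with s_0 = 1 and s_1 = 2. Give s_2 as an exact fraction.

11/6

g(1) = −15, g(2) = 3. s_2 = 2 − 3·(2 − 1)/(3 − (−15)) = 11/6.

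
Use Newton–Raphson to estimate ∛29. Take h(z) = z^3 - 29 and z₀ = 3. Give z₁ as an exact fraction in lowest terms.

83/27

h'(z) = 3z^2.
h(3) = -2, h'(3) = 27, so z₁ = 3 - (-2)/27 = 83/27.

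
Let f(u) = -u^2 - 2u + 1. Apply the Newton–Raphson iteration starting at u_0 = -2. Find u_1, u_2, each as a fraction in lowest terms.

f'(u) = -2u - 2.
f(-2) = 1, f'(-2) = 2, so u_1 = (-2) - 1/2 = -5/2.
f(-5/2) = -1/4, f'(-5/2) = 3, so u_2 = (-5/2) - (-1/4)/3 = -29/12.

u_1 = -5/2, u_2 = -29/12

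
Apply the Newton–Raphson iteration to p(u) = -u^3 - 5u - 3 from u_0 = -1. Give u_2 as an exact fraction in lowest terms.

-893/1580

p'(u) = -3u^2 - 5.
p(-1) = 3, p'(-1) = -8, so u_1 = (-1) - 3/(-8) = -5/8.
p(-5/8) = 189/512, p'(-5/8) = -395/64, so u_2 = (-5/8) - (189/512)/(-395/64) = -893/1580.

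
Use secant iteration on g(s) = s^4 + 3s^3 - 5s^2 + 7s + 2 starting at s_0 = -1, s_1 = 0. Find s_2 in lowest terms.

-1/7

g(-1) = -12, g(0) = 2. s_2 = 0 - 2·(0 - (-1))/(2 - (-12)) = -1/7.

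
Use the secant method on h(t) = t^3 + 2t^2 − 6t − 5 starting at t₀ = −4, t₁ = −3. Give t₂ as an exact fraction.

−55/17

h(−4) = −13, h(−3) = 4. t₂ = (−3) − 4·((−3) − (−4))/(4 − (−13)) = −55/17.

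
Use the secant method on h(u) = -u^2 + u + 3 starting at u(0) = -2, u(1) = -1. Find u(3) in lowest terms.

-17/13

h(-2) = -3, h(-1) = 1. u(2) = (-1) - 1·((-1) - (-2))/(1 - (-3)) = -5/4.
h(-1) = 1, h(-5/4) = 3/16. u(3) = (-5/4) - (3/16)·((-5/4) - (-1))/((3/16) - 1) = -17/13.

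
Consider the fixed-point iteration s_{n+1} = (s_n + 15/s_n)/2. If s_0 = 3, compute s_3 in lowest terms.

s_1 = (3 + 15/3)/2 = 4.
s_2 = (4 + 15/4)/2 = 31/8.
s_3 = (31/8 + 15/(31/8))/2 = 1921/496.

1921/496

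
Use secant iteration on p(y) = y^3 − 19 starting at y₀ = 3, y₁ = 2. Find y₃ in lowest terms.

15385/5707

p(3) = 8, p(2) = −11. y₂ = 2 − (−11)·(2 − 3)/((−11) − 8) = 49/19.
p(2) = −11, p(49/19) = −12672/6859. y₃ = (49/19) − (−12672/6859)·((49/19) − 2)/((−12672/6859) − (−11)) = 15385/5707.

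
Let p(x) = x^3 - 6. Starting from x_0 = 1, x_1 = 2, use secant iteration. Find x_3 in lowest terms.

459/254

p(1) = -5, p(2) = 2. x_2 = 2 - 2·(2 - 1)/(2 - (-5)) = 12/7.
p(2) = 2, p(12/7) = -330/343. x_3 = (12/7) - (-330/343)·((12/7) - 2)/((-330/343) - 2) = 459/254.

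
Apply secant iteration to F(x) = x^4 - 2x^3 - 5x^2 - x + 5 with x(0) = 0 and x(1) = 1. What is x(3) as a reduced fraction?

3235/3921

F(0) = 5, F(1) = -2. x(2) = 1 - (-2)·(1 - 0)/((-2) - 5) = 5/7.
F(1) = -2, F(5/7) = 3040/2401. x(3) = (5/7) - (3040/2401)·((5/7) - 1)/((3040/2401) - (-2)) = 3235/3921.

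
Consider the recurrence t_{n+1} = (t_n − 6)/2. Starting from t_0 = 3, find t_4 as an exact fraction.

−87/16

t_1 = (3 − 6)/2 = −3/2.
t_2 = ((−3/2) − 6)/2 = −15/4.
t_3 = ((−15/4) − 6)/2 = −39/8.
t_4 = ((−39/8) − 6)/2 = −87/16.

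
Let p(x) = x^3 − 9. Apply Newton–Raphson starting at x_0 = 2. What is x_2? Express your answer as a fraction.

23401/11250

p'(x) = 3x^2.
p(2) = −1, p'(2) = 12, so x_1 = 2 − (−1)/12 = 25/12.
p(25/12) = 73/1728, p'(25/12) = 625/48, so x_2 = (25/12) − (73/1728)/(625/48) = 23401/11250.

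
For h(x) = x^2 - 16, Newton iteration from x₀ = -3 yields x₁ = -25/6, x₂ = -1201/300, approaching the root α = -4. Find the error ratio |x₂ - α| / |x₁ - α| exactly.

x₁ - α = -25/6 - (-4) = -25/6 + 4 = -1/6, so |x₁ - α| = 1/6.
x₂ - α = -1201/300 - (-4) = -1201/300 + 4 = -1/300, so |x₂ - α| = 1/300.
Ratio = (1/300) / (1/6) = 1/50.

1/50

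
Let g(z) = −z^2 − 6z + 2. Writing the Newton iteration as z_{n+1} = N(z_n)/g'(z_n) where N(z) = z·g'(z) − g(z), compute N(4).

−18

g'(z) = −2z − 6.
N(z) = z·g'(z) − g(z) = z·(−2z − 6) − (−z^2 − 6z + 2) = −z^2 − 2.
N(4) = −18.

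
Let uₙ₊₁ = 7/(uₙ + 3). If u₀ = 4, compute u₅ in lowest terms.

u₁ = 7/(4 + 3) = 1.
u₂ = 7/(1 + 3) = 7/4.
u₃ = 7/(7/4 + 3) = 28/19.
u₄ = 7/(28/19 + 3) = 133/85.
u₅ = 7/(133/85 + 3) = 595/388.

595/388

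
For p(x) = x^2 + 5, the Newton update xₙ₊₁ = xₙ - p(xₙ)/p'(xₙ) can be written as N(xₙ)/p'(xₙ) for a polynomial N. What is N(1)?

-4

p'(x) = 2x.
N(x) = x·p'(x) - p(x) = x·(2x) - (x^2 + 5) = x^2 - 5.
N(1) = -4.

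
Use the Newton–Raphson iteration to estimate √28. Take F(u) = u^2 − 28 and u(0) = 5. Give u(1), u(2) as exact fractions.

F'(u) = 2u.
F(5) = −3, F'(5) = 10, so u(1) = 5 − (−3)/10 = 53/10.
F(53/10) = 9/100, F'(53/10) = 53/5, so u(2) = (53/10) − (9/100)/(53/5) = 5609/1060.

u(1) = 53/10, u(2) = 5609/1060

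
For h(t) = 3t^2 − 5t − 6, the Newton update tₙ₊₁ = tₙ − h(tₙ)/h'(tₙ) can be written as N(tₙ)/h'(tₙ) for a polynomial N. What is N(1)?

9

h'(t) = 6t − 5.
N(t) = t·h'(t) − h(t) = t·(6t − 5) − (3t^2 − 5t − 6) = 3t^2 + 6.
N(1) = 9.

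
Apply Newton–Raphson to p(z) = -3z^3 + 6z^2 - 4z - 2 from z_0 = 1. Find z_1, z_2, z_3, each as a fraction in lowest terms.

z_1 = -2, z_2 = -37/32, z_3 = -316151/490000

p'(z) = -9z^2 + 12z - 4.
p(1) = -3, p'(1) = -1, so z_1 = 1 - (-3)/(-1) = -2.
p(-2) = 54, p'(-2) = -64, so z_2 = (-2) - 54/(-64) = -37/32.
p(-37/32) = 500823/32768, p'(-37/32) = -30625/1024, so z_3 = (-37/32) - (500823/32768)/(-30625/1024) = -316151/490000.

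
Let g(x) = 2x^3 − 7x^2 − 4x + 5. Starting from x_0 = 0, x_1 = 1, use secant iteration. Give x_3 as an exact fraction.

145/226

g(0) = 5, g(1) = −4. x_2 = 1 − (−4)·(1 − 0)/((−4) − 5) = 5/9.
g(1) = −4, g(5/9) = 700/729. x_3 = (5/9) − (700/729)·((5/9) − 1)/((700/729) − (−4)) = 145/226.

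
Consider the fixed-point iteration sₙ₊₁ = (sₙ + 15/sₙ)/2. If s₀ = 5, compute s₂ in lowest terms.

s₁ = (5 + 15/5)/2 = 4.
s₂ = (4 + 15/4)/2 = 31/8.

31/8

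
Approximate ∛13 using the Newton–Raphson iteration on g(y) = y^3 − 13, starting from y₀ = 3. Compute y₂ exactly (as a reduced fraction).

g'(y) = 3y^2.
g(3) = 14, g'(3) = 27, so y₁ = 3 − 14/27 = 67/27.
g(67/27) = 44884/19683, g'(67/27) = 4489/243, so y₂ = (67/27) − (44884/19683)/(4489/243) = 857405/363609.

857405/363609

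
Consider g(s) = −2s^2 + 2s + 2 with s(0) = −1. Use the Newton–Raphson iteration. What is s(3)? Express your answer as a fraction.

g'(s) = −4s + 2.
g(−1) = −2, g'(−1) = 6, so s(1) = (−1) − (−2)/6 = −2/3.
g(−2/3) = −2/9, g'(−2/3) = 14/3, so s(2) = (−2/3) − (−2/9)/(14/3) = −13/21.
g(−13/21) = −2/441, g'(−13/21) = 94/21, so s(3) = (−13/21) − (−2/441)/(94/21) = −610/987.

−610/987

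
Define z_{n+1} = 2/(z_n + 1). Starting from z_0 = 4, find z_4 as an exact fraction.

34/31

z_1 = 2/(4 + 1) = 2/5.
z_2 = 2/(2/5 + 1) = 10/7.
z_3 = 2/(10/7 + 1) = 14/17.
z_4 = 2/(14/17 + 1) = 34/31.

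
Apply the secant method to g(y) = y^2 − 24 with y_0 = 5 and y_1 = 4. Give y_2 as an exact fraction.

44/9

g(5) = 1, g(4) = −8. y_2 = 4 − (−8)·(4 − 5)/((−8) − 1) = 44/9.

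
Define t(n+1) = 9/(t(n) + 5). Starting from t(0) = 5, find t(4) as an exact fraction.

3465/2456

t(1) = 9/(5 + 5) = 9/10.
t(2) = 9/(9/10 + 5) = 90/59.
t(3) = 9/(90/59 + 5) = 531/385.
t(4) = 9/(531/385 + 5) = 3465/2456.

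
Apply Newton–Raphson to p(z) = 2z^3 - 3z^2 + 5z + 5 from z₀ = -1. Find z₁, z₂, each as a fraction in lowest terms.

z₁ = -12/17, z₂ = -38821/60061

p'(z) = 6z^2 - 6z + 5.
p(-1) = -5, p'(-1) = 17, so z₁ = (-1) - (-5)/17 = -12/17.
p(-12/17) = -3575/4913, p'(-12/17) = 3533/289, so z₂ = (-12/17) - (-3575/4913)/(3533/289) = -38821/60061.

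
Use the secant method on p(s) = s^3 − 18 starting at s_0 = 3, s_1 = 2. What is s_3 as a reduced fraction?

p(3) = 9, p(2) = −10. s_2 = 2 − (−10)·(2 − 3)/((−10) − 9) = 48/19.
p(2) = −10, p(48/19) = −12870/6859. s_3 = (48/19) − (−12870/6859)·((48/19) − 2)/((−12870/6859) − (−10)) = 7377/2786.

7377/2786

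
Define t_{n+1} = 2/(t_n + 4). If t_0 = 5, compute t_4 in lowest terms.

85/189

t_1 = 2/(5 + 4) = 2/9.
t_2 = 2/(2/9 + 4) = 9/19.
t_3 = 2/(9/19 + 4) = 38/85.
t_4 = 2/(38/85 + 4) = 85/189.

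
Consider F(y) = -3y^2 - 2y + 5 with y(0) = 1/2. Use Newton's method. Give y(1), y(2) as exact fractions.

y(1) = 23/20, y(2) = 3587/3560

F'(y) = -6y - 2.
F(1/2) = 13/4, F'(1/2) = -5, so y(1) = (1/2) - (13/4)/(-5) = 23/20.
F(23/20) = -507/400, F'(23/20) = -89/10, so y(2) = (23/20) - (-507/400)/(-89/10) = 3587/3560.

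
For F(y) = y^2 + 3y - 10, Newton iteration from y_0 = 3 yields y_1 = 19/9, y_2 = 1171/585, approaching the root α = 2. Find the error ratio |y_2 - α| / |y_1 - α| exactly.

1/65

y_1 - α = 19/9 - 2 = 1/9, so |y_1 - α| = 1/9.
y_2 - α = 1171/585 - 2 = 1/585, so |y_2 - α| = 1/585.
Ratio = (1/585) / (1/9) = 1/65.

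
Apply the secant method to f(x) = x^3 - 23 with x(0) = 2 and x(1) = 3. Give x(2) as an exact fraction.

f(2) = -15, f(3) = 4. x(2) = 3 - 4·(3 - 2)/(4 - (-15)) = 53/19.

53/19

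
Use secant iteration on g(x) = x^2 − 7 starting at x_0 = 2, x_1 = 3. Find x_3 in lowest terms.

37/14

g(2) = −3, g(3) = 2. x_2 = 3 − 2·(3 − 2)/(2 − (−3)) = 13/5.
g(3) = 2, g(13/5) = −6/25. x_3 = (13/5) − (−6/25)·((13/5) − 3)/((−6/25) − 2) = 37/14.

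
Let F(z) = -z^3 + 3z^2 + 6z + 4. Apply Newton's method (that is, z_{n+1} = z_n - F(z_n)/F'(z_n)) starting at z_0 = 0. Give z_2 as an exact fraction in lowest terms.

-28/9

F'(z) = -3z^2 + 6z + 6.
F(0) = 4, F'(0) = 6, so z_1 = 0 - 4/6 = -2/3.
F(-2/3) = 44/27, F'(-2/3) = 2/3, so z_2 = (-2/3) - (44/27)/(2/3) = -28/9.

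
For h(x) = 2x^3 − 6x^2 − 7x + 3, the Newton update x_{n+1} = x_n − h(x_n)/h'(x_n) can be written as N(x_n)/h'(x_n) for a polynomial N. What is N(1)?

−5

h'(x) = 6x^2 − 12x − 7.
N(x) = x·h'(x) − h(x) = x·(6x^2 − 12x − 7) − (2x^3 − 6x^2 − 7x + 3) = 4x^3 − 6x^2 − 3.
N(1) = −5.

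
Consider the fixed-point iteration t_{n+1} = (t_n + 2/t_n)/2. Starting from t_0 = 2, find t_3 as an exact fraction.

t_1 = (2 + 2/2)/2 = 3/2.
t_2 = (3/2 + 2/(3/2))/2 = 17/12.
t_3 = (17/12 + 2/(17/12))/2 = 577/408.

577/408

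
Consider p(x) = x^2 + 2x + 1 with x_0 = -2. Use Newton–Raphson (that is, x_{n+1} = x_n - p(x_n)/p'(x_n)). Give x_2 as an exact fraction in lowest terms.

-5/4

p'(x) = 2x + 2.
p(-2) = 1, p'(-2) = -2, so x_1 = (-2) - 1/(-2) = -3/2.
p(-3/2) = 1/4, p'(-3/2) = -1, so x_2 = (-3/2) - (1/4)/(-1) = -5/4.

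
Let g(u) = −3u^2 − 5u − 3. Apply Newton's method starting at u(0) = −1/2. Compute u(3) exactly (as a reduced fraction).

g'(u) = −6u − 5.
g(−1/2) = −5/4, g'(−1/2) = −2, so u(1) = (−1/2) − (−5/4)/(−2) = −9/8.
g(−9/8) = −75/64, g'(−9/8) = 7/4, so u(2) = (−9/8) − (−75/64)/(7/4) = −51/112.
g(−51/112) = −16875/12544, g'(−51/112) = −127/56, so u(3) = (−51/112) − (−16875/12544)/(−127/56) = −29829/28448.

−29829/28448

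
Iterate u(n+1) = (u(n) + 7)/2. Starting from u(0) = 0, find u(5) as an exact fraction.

u(1) = (0 + 7)/2 = 7/2.
u(2) = ((7/2) + 7)/2 = 21/4.
u(3) = ((21/4) + 7)/2 = 49/8.
u(4) = ((49/8) + 7)/2 = 105/16.
u(5) = ((105/16) + 7)/2 = 217/32.

217/32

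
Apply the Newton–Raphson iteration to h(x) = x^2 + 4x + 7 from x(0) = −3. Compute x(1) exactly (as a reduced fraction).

−1

h'(x) = 2x + 4.
h(−3) = 4, h'(−3) = −2, so x(1) = (−3) − 4/(−2) = −1.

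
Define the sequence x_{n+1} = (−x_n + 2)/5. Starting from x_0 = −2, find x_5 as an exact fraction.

x_1 = (−(−2) + 2)/5 = 4/5.
x_2 = (−(4/5) + 2)/5 = 6/25.
x_3 = (−(6/25) + 2)/5 = 44/125.
x_4 = (−(44/125) + 2)/5 = 206/625.
x_5 = (−(206/625) + 2)/5 = 1044/3125.

1044/3125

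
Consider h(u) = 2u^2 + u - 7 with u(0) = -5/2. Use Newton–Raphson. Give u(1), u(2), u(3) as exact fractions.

u(1) = -13/6, u(2) = -295/138, u(3) = -153679/71898

h'(u) = 4u + 1.
h(-5/2) = 3, h'(-5/2) = -9, so u(1) = (-5/2) - 3/(-9) = -13/6.
h(-13/6) = 2/9, h'(-13/6) = -23/3, so u(2) = (-13/6) - (2/9)/(-23/3) = -295/138.
h(-295/138) = 8/4761, h'(-295/138) = -521/69, so u(3) = (-295/138) - (8/4761)/(-521/69) = -153679/71898.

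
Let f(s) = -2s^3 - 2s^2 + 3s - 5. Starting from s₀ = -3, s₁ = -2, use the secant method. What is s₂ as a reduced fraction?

-53/25

f(-3) = 22, f(-2) = -3. s₂ = (-2) - (-3)·((-2) - (-3))/((-3) - 22) = -53/25.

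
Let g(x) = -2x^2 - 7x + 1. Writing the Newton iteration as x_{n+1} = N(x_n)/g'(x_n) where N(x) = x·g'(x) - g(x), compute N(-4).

-33

g'(x) = -4x - 7.
N(x) = x·g'(x) - g(x) = x·(-4x - 7) - (-2x^2 - 7x + 1) = -2x^2 - 1.
N(-4) = -33.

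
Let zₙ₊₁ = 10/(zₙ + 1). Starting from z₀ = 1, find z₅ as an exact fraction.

190/59

z₁ = 10/(1 + 1) = 5.
z₂ = 10/(5 + 1) = 5/3.
z₃ = 10/(5/3 + 1) = 15/4.
z₄ = 10/(15/4 + 1) = 40/19.
z₅ = 10/(40/19 + 1) = 190/59.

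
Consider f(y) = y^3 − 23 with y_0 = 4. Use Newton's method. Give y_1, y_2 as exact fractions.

f'(y) = 3y^2.
f(4) = 41, f'(4) = 48, so y_1 = 4 − 41/48 = 151/48.
f(151/48) = 899335/110592, f'(151/48) = 22801/768, so y_2 = (151/48) − (899335/110592)/(22801/768) = 4714759/1641672.

y_1 = 151/48, y_2 = 4714759/1641672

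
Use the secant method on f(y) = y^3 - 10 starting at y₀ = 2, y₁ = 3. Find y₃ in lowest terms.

f(2) = -2, f(3) = 17. y₂ = 3 - 17·(3 - 2)/(17 - (-2)) = 40/19.
f(3) = 17, f(40/19) = -4590/6859. y₃ = (40/19) - (-4590/6859)·((40/19) - 3)/((-4590/6859) - 17) = 15250/7129.

15250/7129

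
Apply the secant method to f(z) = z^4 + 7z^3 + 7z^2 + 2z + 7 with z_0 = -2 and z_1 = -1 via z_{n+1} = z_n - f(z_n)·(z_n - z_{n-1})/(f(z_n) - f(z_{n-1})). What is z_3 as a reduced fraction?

f(-2) = -9, f(-1) = 6. z_2 = (-1) - 6·((-1) - (-2))/(6 - (-9)) = -7/5.
f(-1) = 6, f(-7/5) = 1596/625. z_3 = (-7/5) - (1596/625)·((-7/5) - (-1))/((1596/625) - 6) = -609/359.

-609/359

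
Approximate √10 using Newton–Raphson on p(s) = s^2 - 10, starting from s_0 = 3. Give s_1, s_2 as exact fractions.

s_1 = 19/6, s_2 = 721/228

p'(s) = 2s.
p(3) = -1, p'(3) = 6, so s_1 = 3 - (-1)/6 = 19/6.
p(19/6) = 1/36, p'(19/6) = 19/3, so s_2 = (19/6) - (1/36)/(19/3) = 721/228.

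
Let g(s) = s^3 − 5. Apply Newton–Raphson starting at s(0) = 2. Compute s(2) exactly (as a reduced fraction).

g'(s) = 3s^2.
g(2) = 3, g'(2) = 12, so s(1) = 2 − 3/12 = 7/4.
g(7/4) = 23/64, g'(7/4) = 147/16, so s(2) = (7/4) − (23/64)/(147/16) = 503/294.

503/294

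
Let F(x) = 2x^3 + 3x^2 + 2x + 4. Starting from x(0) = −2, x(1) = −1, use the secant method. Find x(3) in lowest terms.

F(−2) = −4, F(−1) = 3. x(2) = (−1) − 3·((−1) − (−2))/(3 − (−4)) = −10/7.
F(−1) = 3, F(−10/7) = 492/343. x(3) = (−10/7) − (492/343)·((−10/7) − (−1))/((492/343) − 3) = −326/179.

−326/179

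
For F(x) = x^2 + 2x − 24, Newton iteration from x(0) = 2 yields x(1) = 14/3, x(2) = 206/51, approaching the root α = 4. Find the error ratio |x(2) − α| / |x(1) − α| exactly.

x(1) − α = 14/3 − 4 = 2/3, so |x(1) − α| = 2/3.
x(2) − α = 206/51 − 4 = 2/51, so |x(2) − α| = 2/51.
Ratio = (2/51) / (2/3) = 1/17.

1/17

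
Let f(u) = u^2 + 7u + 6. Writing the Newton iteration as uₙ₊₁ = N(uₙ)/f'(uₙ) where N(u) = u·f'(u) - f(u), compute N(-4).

10

f'(u) = 2u + 7.
N(u) = u·f'(u) - f(u) = u·(2u + 7) - (u^2 + 7u + 6) = u^2 - 6.
N(-4) = 10.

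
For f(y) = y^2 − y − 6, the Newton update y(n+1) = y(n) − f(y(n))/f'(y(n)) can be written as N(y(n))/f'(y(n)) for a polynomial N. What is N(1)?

7

f'(y) = 2y − 1.
N(y) = y·f'(y) − f(y) = y·(2y − 1) − (y^2 − y − 6) = y^2 + 6.
N(1) = 7.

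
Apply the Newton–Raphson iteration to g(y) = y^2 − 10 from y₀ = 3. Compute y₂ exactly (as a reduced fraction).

721/228

g'(y) = 2y.
g(3) = −1, g'(3) = 6, so y₁ = 3 − (−1)/6 = 19/6.
g(19/6) = 1/36, g'(19/6) = 19/3, so y₂ = (19/6) − (1/36)/(19/3) = 721/228.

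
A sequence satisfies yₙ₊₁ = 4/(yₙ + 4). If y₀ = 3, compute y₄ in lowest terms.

y₁ = 4/(3 + 4) = 4/7.
y₂ = 4/(4/7 + 4) = 7/8.
y₃ = 4/(7/8 + 4) = 32/39.
y₄ = 4/(32/39 + 4) = 39/47.

39/47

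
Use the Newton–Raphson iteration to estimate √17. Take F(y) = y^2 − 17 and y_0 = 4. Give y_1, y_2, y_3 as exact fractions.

F'(y) = 2y.
F(4) = −1, F'(4) = 8, so y_1 = 4 − (−1)/8 = 33/8.
F(33/8) = 1/64, F'(33/8) = 33/4, so y_2 = (33/8) − (1/64)/(33/4) = 2177/528.
F(2177/528) = 1/278784, F'(2177/528) = 2177/264, so y_3 = (2177/528) − (1/278784)/(2177/264) = 9478657/2298912.

y_1 = 33/8, y_2 = 2177/528, y_3 = 9478657/2298912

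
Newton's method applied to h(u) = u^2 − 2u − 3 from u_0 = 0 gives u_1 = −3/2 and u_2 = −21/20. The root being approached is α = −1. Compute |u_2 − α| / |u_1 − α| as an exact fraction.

u_1 − α = −3/2 − (−1) = −3/2 + 1 = −1/2, so |u_1 − α| = 1/2.
u_2 − α = −21/20 − (−1) = −21/20 + 1 = −1/20, so |u_2 − α| = 1/20.
Ratio = (1/20) / (1/2) = 1/10.

1/10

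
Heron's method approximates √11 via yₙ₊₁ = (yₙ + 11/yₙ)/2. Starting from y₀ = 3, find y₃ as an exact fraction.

79201/23880

y₁ = (3 + 11/3)/2 = 10/3.
y₂ = (10/3 + 11/(10/3))/2 = 199/60.
y₃ = (199/60 + 11/(199/60))/2 = 79201/23880.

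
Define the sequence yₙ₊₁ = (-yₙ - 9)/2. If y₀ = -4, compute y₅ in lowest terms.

y₁ = (-(-4) - 9)/2 = -5/2.
y₂ = (-(-5/2) - 9)/2 = -13/4.
y₃ = (-(-13/4) - 9)/2 = -23/8.
y₄ = (-(-23/8) - 9)/2 = -49/16.
y₅ = (-(-49/16) - 9)/2 = -95/32.

-95/32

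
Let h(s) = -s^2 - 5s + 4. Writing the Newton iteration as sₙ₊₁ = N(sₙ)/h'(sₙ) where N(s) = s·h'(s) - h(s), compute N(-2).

h'(s) = -2s - 5.
N(s) = s·h'(s) - h(s) = s·(-2s - 5) - (-s^2 - 5s + 4) = -s^2 - 4.
N(-2) = -8.

-8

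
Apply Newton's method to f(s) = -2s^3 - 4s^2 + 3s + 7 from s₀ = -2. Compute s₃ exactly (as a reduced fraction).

f'(s) = -6s^2 - 8s + 3.
f(-2) = 1, f'(-2) = -5, so s₁ = (-2) - 1/(-5) = -9/5.
f(-9/5) = 38/125, f'(-9/5) = -51/25, so s₂ = (-9/5) - (38/125)/(-51/25) = -421/255.
f(-421/255) = 2394152/16581375, f'(-421/255) = -1059/7225, so s₃ = (-421/255) - (2394152/16581375)/(-1059/7225) = -1618399/2430405.

-1618399/2430405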